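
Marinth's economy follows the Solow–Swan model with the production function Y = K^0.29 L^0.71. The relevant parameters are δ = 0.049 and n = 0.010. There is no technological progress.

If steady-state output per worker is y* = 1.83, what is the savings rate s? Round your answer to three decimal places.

s ≈ 0.259

Steady state requires s·f(k) = (n + δ)·k, i.e. s·k^α = (n + δ)·k.
Since y* = [s/(n + δ)]^(α/(1−α)), we have s/(n + δ) = (y*)^((1−α)/α) = 1.83^2.4483 = 4.3910.
Therefore s = 4.3910 × (n + δ) = 4.3910 × 0.059 = 0.2591.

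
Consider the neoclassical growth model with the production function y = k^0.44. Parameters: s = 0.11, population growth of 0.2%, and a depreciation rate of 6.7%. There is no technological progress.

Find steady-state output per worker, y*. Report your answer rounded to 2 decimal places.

At the steady state, Δk = 0, so s·k^α = (n + δ)·k.
Dividing both sides by k: k^(1−α) = s / (n + δ).
k^0.56 = 0.11 / (0.002 + 0.067) = 0.11 / 0.069 = 1.5942
k* = 1.5942^(1/0.56) ≈ 2.2998
y* = (k*)^α = 2.2998^0.44 ≈ 1.4426

y* ≈ 1.44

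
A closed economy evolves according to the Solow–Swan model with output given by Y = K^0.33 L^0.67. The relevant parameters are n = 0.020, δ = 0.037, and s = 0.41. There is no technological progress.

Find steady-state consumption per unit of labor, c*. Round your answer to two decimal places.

In steady state, investment equals break-even investment: s·k^α = (n + δ)·k.
Rearranging, k^(1−α) = s / (n + δ).
k^0.67 = 0.41 / (0.020 + 0.037) = 0.41 / 0.057 = 7.1930
k* = 7.1930^(1/0.67) ≈ 19.0095
y* = (k*)^α = 19.0095^0.33 ≈ 2.6428
c* = (1 − s)·y* = (1 − 0.41) × 2.6428 ≈ 1.5593

c* ≈ 1.56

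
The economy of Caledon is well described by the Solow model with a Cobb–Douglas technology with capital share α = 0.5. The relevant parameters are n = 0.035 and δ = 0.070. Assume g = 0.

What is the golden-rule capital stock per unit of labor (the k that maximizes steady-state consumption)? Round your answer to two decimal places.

The golden rule sets f'(k) = n + δ, i.e. α·k^(α−1) = n + δ.
So k^(1−α) = α / (n + δ) = 0.5 / 0.105 = 4.7619.
k_gold = 4.7619^(1/0.5) ≈ 22.6757

k_gold ≈ 22.68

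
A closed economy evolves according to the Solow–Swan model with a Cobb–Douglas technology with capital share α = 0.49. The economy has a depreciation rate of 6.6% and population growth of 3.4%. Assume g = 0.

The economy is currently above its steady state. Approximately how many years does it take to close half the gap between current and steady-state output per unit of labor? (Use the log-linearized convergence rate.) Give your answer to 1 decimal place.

Near the steady state the convergence rate is λ = (1 − α)(n + δ).
λ = (1 − 0.49) × 0.100 = 0.51 × 0.100 = 0.0510
Half-life = ln 2 / λ = 0.6931 / 0.0510 ≈ 13.59 years

t_½ ≈ 13.6 years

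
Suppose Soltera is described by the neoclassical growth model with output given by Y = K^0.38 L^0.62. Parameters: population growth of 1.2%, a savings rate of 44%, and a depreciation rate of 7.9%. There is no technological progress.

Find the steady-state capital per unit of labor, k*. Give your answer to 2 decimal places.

In steady state, investment equals break-even investment: s·k^α = (n + δ)·k.
Dividing both sides by k: k^(1−α) = s / (n + δ).
k^0.62 = 0.44 / (0.012 + 0.079) = 0.44 / 0.091 = 4.8352
k* = 4.8352^(1/0.62) ≈ 12.7026

k* ≈ 12.70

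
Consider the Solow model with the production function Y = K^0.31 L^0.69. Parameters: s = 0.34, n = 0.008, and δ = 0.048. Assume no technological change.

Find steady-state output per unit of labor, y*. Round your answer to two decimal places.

In steady state, investment equals break-even investment: s·k^α = (n + δ)·k.
Rearranging, k^(1−α) = s / (n + δ).
k^0.69 = 0.34 / (0.008 + 0.048) = 0.34 / 0.056 = 6.0714
k* = 6.0714^(1/0.69) ≈ 13.6522
y* = (k*)^α = 13.6522^0.31 ≈ 2.2486

y* = 2.25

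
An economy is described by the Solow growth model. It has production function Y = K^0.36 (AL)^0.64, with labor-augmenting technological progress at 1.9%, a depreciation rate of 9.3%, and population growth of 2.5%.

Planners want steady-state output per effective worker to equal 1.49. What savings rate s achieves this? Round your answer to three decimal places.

At the steady state, Δk = 0, so s·k^α = (n + g + δ)·k.
Since y* = [s/(n + g + δ)]^(α/(1−α)), we have s/(n + g + δ) = (y*)^((1−α)/α) = 1.49^1.7778 = 2.0318.
Therefore s = 2.0318 × (n + g + δ) = 2.0318 × 0.137 = 0.2784.

s ≈ 0.278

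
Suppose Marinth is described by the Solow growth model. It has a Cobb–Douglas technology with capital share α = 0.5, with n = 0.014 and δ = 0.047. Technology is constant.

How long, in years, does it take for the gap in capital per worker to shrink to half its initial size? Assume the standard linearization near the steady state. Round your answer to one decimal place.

Near the steady state the convergence rate is λ = (1 − α)(n + δ).
λ = (1 − 0.5) × 0.061 = 0.5 × 0.061 = 0.0305
Half-life = ln 2 / λ = 0.6931 / 0.0305 ≈ 22.72 years

about 22.7 years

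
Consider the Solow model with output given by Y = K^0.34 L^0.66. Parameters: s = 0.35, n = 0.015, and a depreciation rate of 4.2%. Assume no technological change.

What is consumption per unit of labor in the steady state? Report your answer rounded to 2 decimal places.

c* = 1.66

At the steady state, Δk = 0, so s·k^α = (n + δ)·k.
Rearranging, k^(1−α) = s / (n + δ).
k^0.66 = 0.35 / (0.015 + 0.042) = 0.35 / 0.057 = 6.1404
k* = 6.1404^(1/0.66) ≈ 15.6400
y* = (k*)^α = 15.6400^0.34 ≈ 2.5471
c* = (1 − s)·y* = (1 − 0.35) × 2.5471 ≈ 1.6556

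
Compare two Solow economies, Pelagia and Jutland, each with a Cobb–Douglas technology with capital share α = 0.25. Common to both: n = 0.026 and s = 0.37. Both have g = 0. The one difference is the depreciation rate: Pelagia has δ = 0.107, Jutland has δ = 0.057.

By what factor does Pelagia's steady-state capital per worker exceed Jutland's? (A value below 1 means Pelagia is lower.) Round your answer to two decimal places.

k*_P / k*_J ≈ 0.53

Steady-state k* = [s/(n + δ)]^(1/(1−α)), so the ratio is [ (s_P/(n + δ)_P) / (s_J/(n + δ)_J) ]^1.3333.
s_P/(n + δ)_P = 0.37/0.133 = 2.7820; s_J/(n + δ)_J = 0.37/0.083 = 4.4578.
Ratio = (2.7820/4.4578)^1.3333 = 0.6241^1.3333 ≈ 0.5334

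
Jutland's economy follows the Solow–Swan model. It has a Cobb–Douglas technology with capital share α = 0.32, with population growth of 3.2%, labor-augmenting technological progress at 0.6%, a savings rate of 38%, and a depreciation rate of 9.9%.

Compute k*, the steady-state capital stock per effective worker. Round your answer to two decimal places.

Steady state requires s·f(k) = (n + g + δ)·k, i.e. s·k^α = (n + g + δ)·k.
Dividing both sides by k: k^(1−α) = s / (n + g + δ).
k^0.68 = 0.38 / (0.032 + 0.006 + 0.099) = 0.38 / 0.137 = 2.7737
k* = 2.7737^(1/0.68) ≈ 4.4829

k* = 4.48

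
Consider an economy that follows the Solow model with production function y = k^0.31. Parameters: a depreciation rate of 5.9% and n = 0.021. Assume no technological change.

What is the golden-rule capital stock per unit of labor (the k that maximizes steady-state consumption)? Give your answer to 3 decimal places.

k_gold ≈ 7.121

The golden rule sets f'(k) = n + δ, i.e. α·k^(α−1) = n + δ.
So k^(1−α) = α / (n + δ) = 0.31 / 0.080 = 3.8750.
k_gold = 3.8750^(1/0.69) ≈ 7.1214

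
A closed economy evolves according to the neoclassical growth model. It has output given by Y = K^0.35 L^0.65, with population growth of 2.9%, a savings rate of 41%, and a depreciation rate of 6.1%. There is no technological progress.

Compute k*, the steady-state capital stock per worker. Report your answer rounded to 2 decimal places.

At the steady state, Δk = 0, so s·k^α = (n + δ)·k.
Rearranging, k^(1−α) = s / (n + δ).
k^0.65 = 0.41 / (0.029 + 0.061) = 0.41 / 0.090 = 4.5556
k* = 4.5556^(1/0.65) ≈ 10.3074

k* ≈ 10.31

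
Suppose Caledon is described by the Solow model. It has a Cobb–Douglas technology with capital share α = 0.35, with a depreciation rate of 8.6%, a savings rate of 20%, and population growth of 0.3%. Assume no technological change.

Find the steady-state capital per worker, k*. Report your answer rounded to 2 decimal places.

k* = 3.48

In steady state, investment equals break-even investment: s·k^α = (n + δ)·k.
Dividing both sides by k: k^(1−α) = s / (n + δ).
k^0.65 = 0.20 / (0.003 + 0.086) = 0.20 / 0.089 = 2.2472
k* = 2.2472^(1/0.65) ≈ 3.4753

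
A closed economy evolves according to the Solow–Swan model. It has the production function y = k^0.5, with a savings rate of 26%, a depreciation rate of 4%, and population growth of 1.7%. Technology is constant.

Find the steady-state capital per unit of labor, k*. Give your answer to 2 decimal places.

Steady state requires s·f(k) = (n + δ)·k, i.e. s·k^α = (n + δ)·k.
Rearranging, k^(1−α) = s / (n + δ).
k^0.5 = 0.26 / (0.017 + 0.040) = 0.26 / 0.057 = 4.5614
k* = 4.5614^(1/0.5) ≈ 20.8064

k* = 20.81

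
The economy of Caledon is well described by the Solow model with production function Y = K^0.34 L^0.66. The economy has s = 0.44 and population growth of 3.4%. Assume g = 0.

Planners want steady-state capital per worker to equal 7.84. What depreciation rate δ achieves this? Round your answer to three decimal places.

δ ≈ 0.079

In steady state, investment equals break-even investment: s·k^α = (n + δ)·k.
So s / (n + δ) = (k*)^(1−α) = 7.84^0.66 = 3.8927.
Therefore n + δ = s / 3.8927 = 0.44 / 3.8927 = 0.1130, so δ = 0.1130 − 0.034 = 0.0790.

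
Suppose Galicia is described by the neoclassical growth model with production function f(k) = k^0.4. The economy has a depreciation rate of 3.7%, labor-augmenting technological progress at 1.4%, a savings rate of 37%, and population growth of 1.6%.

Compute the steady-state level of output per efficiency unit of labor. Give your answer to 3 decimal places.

In steady state, investment equals break-even investment: s·k^α = (n + g + δ)·k.
Rearranging, k^(1−α) = s / (n + g + δ).
k^0.6 = 0.37 / (0.016 + 0.014 + 0.037) = 0.37 / 0.067 = 5.5224
k* = 5.5224^(1/0.6) ≈ 17.2536
y* = (k*)^α = 17.2536^0.4 ≈ 3.1243

y* = 3.124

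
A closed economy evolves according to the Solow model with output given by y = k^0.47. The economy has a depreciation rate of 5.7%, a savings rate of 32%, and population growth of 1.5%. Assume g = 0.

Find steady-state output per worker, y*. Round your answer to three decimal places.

In steady state, investment equals break-even investment: s·k^α = (n + δ)·k.
Rearranging, k^(1−α) = s / (n + δ).
k^0.53 = 0.32 / (0.015 + 0.057) = 0.32 / 0.072 = 4.4444
k* = 4.4444^(1/0.53) ≈ 16.6836
y* = (k*)^α = 16.6836^0.47 ≈ 3.7538

y* = 3.754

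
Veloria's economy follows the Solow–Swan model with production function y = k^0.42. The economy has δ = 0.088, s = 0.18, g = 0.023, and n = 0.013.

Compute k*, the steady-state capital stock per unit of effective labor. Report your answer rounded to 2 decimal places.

k* = 1.90

In steady state, investment equals break-even investment: s·k^α = (n + g + δ)·k.
Rearranging, k^(1−α) = s / (n + g + δ).
k^0.58 = 0.18 / (0.013 + 0.023 + 0.088) = 0.18 / 0.124 = 1.4516
k* = 1.4516^(1/0.58) ≈ 1.9013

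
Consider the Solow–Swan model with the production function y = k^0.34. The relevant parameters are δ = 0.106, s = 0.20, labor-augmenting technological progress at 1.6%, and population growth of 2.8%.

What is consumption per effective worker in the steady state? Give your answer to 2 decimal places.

In steady state, investment equals break-even investment: s·k^α = (n + g + δ)·k.
Rearranging, k^(1−α) = s / (n + g + δ).
k^0.66 = 0.20 / (0.028 + 0.016 + 0.106) = 0.20 / 0.150 = 1.3333
k* = 1.3333^(1/0.66) ≈ 1.5463
y* = (k*)^α = 1.5463^0.34 ≈ 1.1597
c* = (1 − s)·y* = (1 − 0.20) × 1.1597 ≈ 0.9278

c* ≈ 0.93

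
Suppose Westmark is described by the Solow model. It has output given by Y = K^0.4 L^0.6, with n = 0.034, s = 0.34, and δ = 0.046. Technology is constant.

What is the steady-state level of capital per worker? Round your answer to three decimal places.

k* ≈ 11.151

At the steady state, Δk = 0, so s·k^α = (n + δ)·k.
Rearranging, k^(1−α) = s / (n + δ).
k^0.6 = 0.34 / (0.034 + 0.046) = 0.34 / 0.080 = 4.2500
k* = 4.2500^(1/0.6) ≈ 11.1510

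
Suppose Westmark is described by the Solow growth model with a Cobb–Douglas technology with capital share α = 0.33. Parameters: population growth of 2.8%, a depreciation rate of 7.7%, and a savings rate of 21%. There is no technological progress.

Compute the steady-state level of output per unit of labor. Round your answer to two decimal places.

In steady state, investment equals break-even investment: s·k^α = (n + δ)·k.
Rearranging, k^(1−α) = s / (n + δ).
k^0.67 = 0.21 / (0.028 + 0.077) = 0.21 / 0.105 = 2.0000
k* = 2.0000^(1/0.67) ≈ 2.8138
y* = (k*)^α = 2.8138^0.33 ≈ 1.4069

y* ≈ 1.41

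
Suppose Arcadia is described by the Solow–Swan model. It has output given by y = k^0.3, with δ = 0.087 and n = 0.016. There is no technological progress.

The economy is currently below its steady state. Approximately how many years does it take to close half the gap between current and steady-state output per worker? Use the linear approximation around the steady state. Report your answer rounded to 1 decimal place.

Near the steady state the convergence rate is λ = (1 − α)(n + δ).
λ = (1 − 0.3) × 0.103 = 0.7 × 0.103 = 0.0721
Half-life = ln 2 / λ = 0.6931 / 0.0721 ≈ 9.61 years

about 9.6 years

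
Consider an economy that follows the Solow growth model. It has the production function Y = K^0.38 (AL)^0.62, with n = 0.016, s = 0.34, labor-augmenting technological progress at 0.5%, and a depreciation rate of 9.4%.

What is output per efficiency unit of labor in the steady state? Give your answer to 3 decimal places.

At the steady state, Δk = 0, so s·k^α = (n + g + δ)·k.
Dividing both sides by k: k^(1−α) = s / (n + g + δ).
k^0.62 = 0.34 / (0.016 + 0.005 + 0.094) = 0.34 / 0.115 = 2.9565
k* = 2.9565^(1/0.62) ≈ 5.7454
y* = (k*)^α = 5.7454^0.38 ≈ 1.9433

y* = 1.943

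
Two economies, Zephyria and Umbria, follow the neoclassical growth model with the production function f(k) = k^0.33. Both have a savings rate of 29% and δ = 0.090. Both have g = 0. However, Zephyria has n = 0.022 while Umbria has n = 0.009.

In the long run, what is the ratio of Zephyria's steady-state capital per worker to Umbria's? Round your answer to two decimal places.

ratio ≈ 0.83

Steady-state k* = [s/(n + δ)]^(1/(1−α)), so the ratio is [ (s_Z/(n + δ)_Z) / (s_U/(n + δ)_U) ]^1.4925.
s_Z/(n + δ)_Z = 0.29/0.112 = 2.5893; s_U/(n + δ)_U = 0.29/0.099 = 2.9293.
Ratio = (2.5893/2.9293)^1.4925 = 0.8839^1.4925 ≈ 0.8318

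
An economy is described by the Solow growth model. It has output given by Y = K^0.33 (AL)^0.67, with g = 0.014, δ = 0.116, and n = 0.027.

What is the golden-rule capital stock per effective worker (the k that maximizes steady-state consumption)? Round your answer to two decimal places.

k_gold ≈ 3.03

The golden rule sets f'(k) = n + g + δ, i.e. α·k^(α−1) = n + g + δ.
So k^(1−α) = α / (n + g + δ) = 0.33 / 0.157 = 2.1019.
k_gold = 2.1019^(1/0.67) ≈ 3.0305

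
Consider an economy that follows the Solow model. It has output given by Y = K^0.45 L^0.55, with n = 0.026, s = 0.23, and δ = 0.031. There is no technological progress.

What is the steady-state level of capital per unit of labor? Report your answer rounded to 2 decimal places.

k* ≈ 12.63

In steady state, investment equals break-even investment: s·k^α = (n + δ)·k.
Dividing both sides by k: k^(1−α) = s / (n + δ).
k^0.55 = 0.23 / (0.026 + 0.031) = 0.23 / 0.057 = 4.0351
k* = 4.0351^(1/0.55) ≈ 12.6344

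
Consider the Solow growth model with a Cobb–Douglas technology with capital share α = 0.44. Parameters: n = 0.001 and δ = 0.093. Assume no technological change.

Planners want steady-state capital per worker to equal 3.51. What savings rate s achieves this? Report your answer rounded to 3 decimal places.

s ≈ 0.190

At the steady state, Δk = 0, so s·k^α = (n + δ)·k.
So s / (n + δ) = (k*)^(1−α) = 3.51^0.56 = 2.0201.
Therefore s = 2.0201 × (n + δ) = 2.0201 × 0.094 = 0.1899.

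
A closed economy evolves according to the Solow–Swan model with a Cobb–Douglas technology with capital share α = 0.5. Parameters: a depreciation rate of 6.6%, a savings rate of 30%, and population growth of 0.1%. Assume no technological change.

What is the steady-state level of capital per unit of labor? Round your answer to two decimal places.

k* = 20.05

Steady state requires s·f(k) = (n + δ)·k, i.e. s·k^α = (n + δ)·k.
Dividing both sides by k: k^(1−α) = s / (n + δ).
k^0.5 = 0.30 / (0.001 + 0.066) = 0.30 / 0.067 = 4.4776
k* = 4.4776^(1/0.5) ≈ 20.0489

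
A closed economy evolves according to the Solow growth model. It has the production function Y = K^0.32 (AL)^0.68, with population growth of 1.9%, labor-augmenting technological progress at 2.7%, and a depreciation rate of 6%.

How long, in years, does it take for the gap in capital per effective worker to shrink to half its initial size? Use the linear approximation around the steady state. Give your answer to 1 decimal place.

half-life ≈ 9.6 years

Near the steady state the convergence rate is λ = (1 − α)(n + g + δ).
λ = (1 − 0.32) × 0.106 = 0.68 × 0.106 = 0.07208
Half-life = ln 2 / λ = 0.6931 / 0.07208 ≈ 9.62 years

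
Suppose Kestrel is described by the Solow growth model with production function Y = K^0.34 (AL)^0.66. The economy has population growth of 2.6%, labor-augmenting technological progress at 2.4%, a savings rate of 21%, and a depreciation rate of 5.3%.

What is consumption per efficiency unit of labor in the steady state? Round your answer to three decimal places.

c* ≈ 1.140

In steady state, investment equals break-even investment: s·k^α = (n + g + δ)·k.
Rearranging, k^(1−α) = s / (n + g + δ).
k^0.66 = 0.21 / (0.026 + 0.024 + 0.053) = 0.21 / 0.103 = 2.0388
k* = 2.0388^(1/0.66) ≈ 2.9427
y* = (k*)^α = 2.9427^0.34 ≈ 1.4434
c* = (1 − s)·y* = (1 − 0.21) × 1.4434 ≈ 1.1403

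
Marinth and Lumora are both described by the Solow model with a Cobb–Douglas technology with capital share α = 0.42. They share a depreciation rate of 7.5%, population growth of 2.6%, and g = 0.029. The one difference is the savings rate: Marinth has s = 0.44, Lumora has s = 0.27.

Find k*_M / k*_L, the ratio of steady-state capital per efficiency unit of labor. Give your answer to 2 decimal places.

ratio ≈ 2.32

Steady-state k* = [s/(n + g + δ)]^(1/(1−α)), so the ratio is [ (s_M/(n + g + δ)_M) / (s_L/(n + g + δ)_L) ]^1.7241.
s_M/(n + g + δ)_M = 0.44/0.130 = 3.3846; s_L/(n + g + δ)_L = 0.27/0.130 = 2.0769.
Ratio = (3.3846/2.0769)^1.7241 = 1.6296^1.7241 ≈ 2.3209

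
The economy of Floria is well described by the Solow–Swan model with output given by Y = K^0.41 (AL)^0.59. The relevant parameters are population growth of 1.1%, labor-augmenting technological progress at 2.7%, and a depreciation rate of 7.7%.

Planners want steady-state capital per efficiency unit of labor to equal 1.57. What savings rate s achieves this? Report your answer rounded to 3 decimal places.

In steady state, investment equals break-even investment: s·k^α = (n + g + δ)·k.
So s / (n + g + δ) = (k*)^(1−α) = 1.57^0.59 = 1.3049.
Therefore s = 1.3049 × (n + g + δ) = 1.3049 × 0.115 = 0.1501.

s ≈ 0.150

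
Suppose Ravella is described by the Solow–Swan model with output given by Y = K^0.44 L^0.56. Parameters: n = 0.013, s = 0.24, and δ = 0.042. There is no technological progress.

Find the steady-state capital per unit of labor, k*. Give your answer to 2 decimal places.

At the steady state, Δk = 0, so s·k^α = (n + δ)·k.
Rearranging, k^(1−α) = s / (n + δ).
k^0.56 = 0.24 / (0.013 + 0.042) = 0.24 / 0.055 = 4.3636
k* = 4.3636^(1/0.56) ≈ 13.8861

k* = 13.89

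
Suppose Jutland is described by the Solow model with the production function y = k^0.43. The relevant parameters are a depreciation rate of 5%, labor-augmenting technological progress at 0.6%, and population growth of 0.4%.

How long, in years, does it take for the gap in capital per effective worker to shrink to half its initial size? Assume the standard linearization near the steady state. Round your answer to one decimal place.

Near the steady state the convergence rate is λ = (1 − α)(n + g + δ).
λ = (1 − 0.43) × 0.060 = 0.57 × 0.060 = 0.0342
Half-life = ln 2 / λ = 0.6931 / 0.0342 ≈ 20.27 years

half-life ≈ 20.3 years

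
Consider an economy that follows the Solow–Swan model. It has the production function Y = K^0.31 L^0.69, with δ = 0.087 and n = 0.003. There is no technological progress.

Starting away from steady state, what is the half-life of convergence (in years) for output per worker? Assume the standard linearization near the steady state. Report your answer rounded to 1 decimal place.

Near the steady state the convergence rate is λ = (1 − α)(n + δ).
λ = (1 − 0.31) × 0.090 = 0.69 × 0.090 = 0.0621
Half-life = ln 2 / λ = 0.6931 / 0.0621 ≈ 11.16 years

about 11.2 years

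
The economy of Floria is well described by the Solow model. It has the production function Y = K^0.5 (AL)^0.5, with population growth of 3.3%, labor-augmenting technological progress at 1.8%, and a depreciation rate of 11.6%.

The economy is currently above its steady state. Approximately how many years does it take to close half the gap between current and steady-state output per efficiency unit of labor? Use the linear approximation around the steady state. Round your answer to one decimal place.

Near the steady state the convergence rate is λ = (1 − α)(n + g + δ).
λ = (1 − 0.5) × 0.167 = 0.5 × 0.167 = 0.0835
Half-life = ln 2 / λ = 0.6931 / 0.0835 ≈ 8.30 years

t_½ ≈ 8.3 years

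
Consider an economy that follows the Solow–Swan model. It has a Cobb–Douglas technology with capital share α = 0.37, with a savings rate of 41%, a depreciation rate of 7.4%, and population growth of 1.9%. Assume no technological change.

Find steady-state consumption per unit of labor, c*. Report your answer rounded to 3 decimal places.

c* ≈ 1.410

In steady state, investment equals break-even investment: s·k^α = (n + δ)·k.
Dividing both sides by k: k^(1−α) = s / (n + δ).
k^0.63 = 0.41 / (0.019 + 0.074) = 0.41 / 0.093 = 4.4086
k* = 4.4086^(1/0.63) ≈ 10.5366
y* = (k*)^α = 10.5366^0.37 ≈ 2.3900
c* = (1 − s)·y* = (1 − 0.41) × 2.3900 ≈ 1.4101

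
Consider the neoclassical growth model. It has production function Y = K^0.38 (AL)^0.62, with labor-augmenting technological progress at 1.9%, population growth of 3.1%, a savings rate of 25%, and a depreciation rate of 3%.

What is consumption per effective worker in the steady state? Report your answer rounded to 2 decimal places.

In steady state, investment equals break-even investment: s·k^α = (n + g + δ)·k.
Dividing both sides by k: k^(1−α) = s / (n + g + δ).
k^0.62 = 0.25 / (0.031 + 0.019 + 0.030) = 0.25 / 0.080 = 3.1250
k* = 3.1250^(1/0.62) ≈ 6.2827
y* = (k*)^α = 6.2827^0.38 ≈ 2.0105
c* = (1 − s)·y* = (1 − 0.25) × 2.0105 ≈ 1.5079

c* ≈ 1.51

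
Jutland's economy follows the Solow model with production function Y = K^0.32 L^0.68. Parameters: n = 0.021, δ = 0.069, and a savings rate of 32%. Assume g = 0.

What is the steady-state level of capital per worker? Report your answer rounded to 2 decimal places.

In steady state, investment equals break-even investment: s·k^α = (n + δ)·k.
Rearranging, k^(1−α) = s / (n + δ).
k^0.68 = 0.32 / (0.021 + 0.069) = 0.32 / 0.090 = 3.5556
k* = 3.5556^(1/0.68) ≈ 6.4590

k* = 6.46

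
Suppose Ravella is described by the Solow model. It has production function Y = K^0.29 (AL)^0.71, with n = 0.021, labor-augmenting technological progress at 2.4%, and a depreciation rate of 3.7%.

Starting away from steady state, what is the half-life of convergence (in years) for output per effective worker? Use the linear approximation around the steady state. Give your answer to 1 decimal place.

Near the steady state the convergence rate is λ = (1 − α)(n + g + δ).
λ = (1 − 0.29) × 0.082 = 0.71 × 0.082 = 0.05822
Half-life = ln 2 / λ = 0.6931 / 0.05822 ≈ 11.90 years

half-life ≈ 11.9 years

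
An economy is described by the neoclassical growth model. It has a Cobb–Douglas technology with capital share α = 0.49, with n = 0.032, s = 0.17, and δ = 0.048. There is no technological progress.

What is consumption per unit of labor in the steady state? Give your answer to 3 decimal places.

c* ≈ 1.712

Steady state requires s·f(k) = (n + δ)·k, i.e. s·k^α = (n + δ)·k.
Rearranging, k^(1−α) = s / (n + δ).
k^0.51 = 0.17 / (0.032 + 0.048) = 0.17 / 0.080 = 2.1250
k* = 2.1250^(1/0.51) ≈ 4.3841
y* = (k*)^α = 4.3841^0.49 ≈ 2.0631
c* = (1 − s)·y* = (1 − 0.17) × 2.0631 ≈ 1.7124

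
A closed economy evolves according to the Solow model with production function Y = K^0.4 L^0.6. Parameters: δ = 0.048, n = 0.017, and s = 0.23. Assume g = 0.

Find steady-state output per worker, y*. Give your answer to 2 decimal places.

y* = 2.32

At the steady state, Δk = 0, so s·k^α = (n + δ)·k.
Rearranging, k^(1−α) = s / (n + δ).
k^0.6 = 0.23 / (0.017 + 0.048) = 0.23 / 0.065 = 3.5385
k* = 3.5385^(1/0.6) ≈ 8.2167
y* = (k*)^α = 8.2167^0.4 ≈ 2.3221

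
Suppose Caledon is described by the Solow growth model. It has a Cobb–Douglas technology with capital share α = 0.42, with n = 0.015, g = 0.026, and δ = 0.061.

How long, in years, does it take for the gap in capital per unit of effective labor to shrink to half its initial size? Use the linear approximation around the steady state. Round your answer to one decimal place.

about 11.7 years

Near the steady state the convergence rate is λ = (1 − α)(n + g + δ).
λ = (1 − 0.42) × 0.102 = 0.58 × 0.102 = 0.05916
Half-life = ln 2 / λ = 0.6931 / 0.05916 ≈ 11.72 years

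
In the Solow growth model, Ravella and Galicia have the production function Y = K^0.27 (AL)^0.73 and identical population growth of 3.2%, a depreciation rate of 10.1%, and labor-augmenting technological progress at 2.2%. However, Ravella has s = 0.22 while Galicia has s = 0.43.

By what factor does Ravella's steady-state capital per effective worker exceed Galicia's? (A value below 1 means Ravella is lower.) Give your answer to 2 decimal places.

Steady-state k* = [s/(n + g + δ)]^(1/(1−α)), so the ratio is [ (s_R/(n + g + δ)_R) / (s_G/(n + g + δ)_G) ]^1.3699.
s_R/(n + g + δ)_R = 0.22/0.155 = 1.4194; s_G/(n + g + δ)_G = 0.43/0.155 = 2.7742.
Ratio = (1.4194/2.7742)^1.3699 = 0.5116^1.3699 ≈ 0.3993

k*_R / k*_G ≈ 0.40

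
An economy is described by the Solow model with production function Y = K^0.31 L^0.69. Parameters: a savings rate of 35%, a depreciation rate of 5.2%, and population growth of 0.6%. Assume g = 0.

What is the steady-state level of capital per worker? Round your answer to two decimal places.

k* ≈ 13.53

Steady state requires s·f(k) = (n + δ)·k, i.e. s·k^α = (n + δ)·k.
Dividing both sides by k: k^(1−α) = s / (n + δ).
k^0.69 = 0.35 / (0.006 + 0.052) = 0.35 / 0.058 = 6.0345
k* = 6.0345^(1/0.69) ≈ 13.5321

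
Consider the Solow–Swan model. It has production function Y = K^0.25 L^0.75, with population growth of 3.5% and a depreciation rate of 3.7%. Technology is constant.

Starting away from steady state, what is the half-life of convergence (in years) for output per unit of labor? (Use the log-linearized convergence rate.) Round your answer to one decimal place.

about 12.8 years

Near the steady state the convergence rate is λ = (1 − α)(n + δ).
λ = (1 − 0.25) × 0.072 = 0.75 × 0.072 = 0.0540
Half-life = ln 2 / λ = 0.6931 / 0.0540 ≈ 12.84 years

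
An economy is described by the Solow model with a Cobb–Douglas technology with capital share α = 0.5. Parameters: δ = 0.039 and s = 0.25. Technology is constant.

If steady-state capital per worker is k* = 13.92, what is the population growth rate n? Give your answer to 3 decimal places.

At the steady state, Δk = 0, so s·k^α = (n + δ)·k.
So s / (n + δ) = (k*)^(1−α) = 13.92^0.5 = 3.7310.
Therefore n + δ = s / 3.7310 = 0.25 / 3.7310 = 0.0670, so n = 0.0670 − 0.039 = 0.0280.

n ≈ 0.028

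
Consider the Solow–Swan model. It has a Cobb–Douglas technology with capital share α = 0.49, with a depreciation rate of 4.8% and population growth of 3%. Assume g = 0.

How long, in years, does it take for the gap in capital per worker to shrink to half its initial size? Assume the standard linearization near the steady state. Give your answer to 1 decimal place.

t_½ ≈ 17.4 years

Near the steady state the convergence rate is λ = (1 − α)(n + δ).
λ = (1 − 0.49) × 0.078 = 0.51 × 0.078 = 0.03978
Half-life = ln 2 / λ = 0.6931 / 0.03978 ≈ 17.42 years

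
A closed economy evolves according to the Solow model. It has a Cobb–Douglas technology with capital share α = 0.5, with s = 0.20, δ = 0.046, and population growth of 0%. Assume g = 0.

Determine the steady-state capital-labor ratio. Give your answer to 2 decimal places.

k* ≈ 18.90

In steady state, investment equals break-even investment: s·k^α = (n + δ)·k.
Dividing both sides by k: k^(1−α) = s / (n + δ).
k^0.5 = 0.20 / (0.000 + 0.046) = 0.20 / 0.046 = 4.3478
k* = 4.3478^(1/0.5) ≈ 18.9034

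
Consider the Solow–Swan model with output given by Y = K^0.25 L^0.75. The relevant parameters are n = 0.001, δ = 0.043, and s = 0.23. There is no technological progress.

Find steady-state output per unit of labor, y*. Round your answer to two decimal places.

In steady state, investment equals break-even investment: s·k^α = (n + δ)·k.
Dividing both sides by k: k^(1−α) = s / (n + δ).
k^0.75 = 0.23 / (0.001 + 0.043) = 0.23 / 0.044 = 5.2273
k* = 5.2273^(1/0.75) ≈ 9.0720
y* = (k*)^α = 9.0720^0.25 ≈ 1.7355

y* = 1.74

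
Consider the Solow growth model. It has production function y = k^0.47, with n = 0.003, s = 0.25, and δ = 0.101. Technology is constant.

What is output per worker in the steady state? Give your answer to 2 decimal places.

In steady state, investment equals break-even investment: s·k^α = (n + δ)·k.
Rearranging, k^(1−α) = s / (n + δ).
k^0.53 = 0.25 / (0.003 + 0.101) = 0.25 / 0.104 = 2.4038
k* = 2.4038^(1/0.53) ≈ 5.2321
y* = (k*)^α = 5.2321^0.47 ≈ 2.1766

y* = 2.18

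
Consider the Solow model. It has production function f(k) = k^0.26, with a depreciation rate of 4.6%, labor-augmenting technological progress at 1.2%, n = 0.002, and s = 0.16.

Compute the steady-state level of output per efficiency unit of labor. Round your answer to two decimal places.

In steady state, investment equals break-even investment: s·k^α = (n + g + δ)·k.
Dividing both sides by k: k^(1−α) = s / (n + g + δ).
k^0.74 = 0.16 / (0.002 + 0.012 + 0.046) = 0.16 / 0.060 = 2.6667
k* = 2.6667^(1/0.74) ≈ 3.7639
y* = (k*)^α = 3.7639^0.26 ≈ 1.4115

y* ≈ 1.41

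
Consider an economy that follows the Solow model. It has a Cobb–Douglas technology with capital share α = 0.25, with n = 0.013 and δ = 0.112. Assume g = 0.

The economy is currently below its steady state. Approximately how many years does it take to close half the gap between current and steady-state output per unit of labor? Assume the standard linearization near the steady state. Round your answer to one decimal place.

Near the steady state the convergence rate is λ = (1 − α)(n + δ).
λ = (1 − 0.25) × 0.125 = 0.75 × 0.125 = 0.09375
Half-life = ln 2 / λ = 0.6931 / 0.09375 ≈ 7.39 years

about 7.4 years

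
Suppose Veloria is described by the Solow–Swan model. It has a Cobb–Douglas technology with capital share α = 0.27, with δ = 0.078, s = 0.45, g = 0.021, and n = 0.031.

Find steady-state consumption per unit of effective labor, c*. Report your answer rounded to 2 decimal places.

c* = 0.87

In steady state, investment equals break-even investment: s·k^α = (n + g + δ)·k.
Rearranging, k^(1−α) = s / (n + g + δ).
k^0.73 = 0.45 / (0.031 + 0.021 + 0.078) = 0.45 / 0.130 = 3.4615
k* = 3.4615^(1/0.73) ≈ 5.4792
y* = (k*)^α = 5.4792^0.27 ≈ 1.5829
c* = (1 − s)·y* = (1 − 0.45) × 1.5829 ≈ 0.8706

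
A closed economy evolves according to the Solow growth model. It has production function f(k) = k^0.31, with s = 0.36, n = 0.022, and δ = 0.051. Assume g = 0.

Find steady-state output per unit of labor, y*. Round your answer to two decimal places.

Steady state requires s·f(k) = (n + δ)·k, i.e. s·k^α = (n + δ)·k.
Rearranging, k^(1−α) = s / (n + δ).
k^0.69 = 0.36 / (0.022 + 0.051) = 0.36 / 0.073 = 4.9315
k* = 4.9315^(1/0.69) ≈ 10.0999
y* = (k*)^α = 10.0999^0.31 ≈ 2.0480

y* ≈ 2.05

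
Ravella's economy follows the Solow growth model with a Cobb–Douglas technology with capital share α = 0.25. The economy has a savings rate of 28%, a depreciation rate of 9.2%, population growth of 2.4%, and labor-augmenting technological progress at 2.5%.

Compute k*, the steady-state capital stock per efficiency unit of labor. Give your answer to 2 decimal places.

Steady state requires s·f(k) = (n + g + δ)·k, i.e. s·k^α = (n + g + δ)·k.
Dividing both sides by k: k^(1−α) = s / (n + g + δ).
k^0.75 = 0.28 / (0.024 + 0.025 + 0.092) = 0.28 / 0.141 = 1.9858
k* = 1.9858^(1/0.75) ≈ 2.4960

k* = 2.50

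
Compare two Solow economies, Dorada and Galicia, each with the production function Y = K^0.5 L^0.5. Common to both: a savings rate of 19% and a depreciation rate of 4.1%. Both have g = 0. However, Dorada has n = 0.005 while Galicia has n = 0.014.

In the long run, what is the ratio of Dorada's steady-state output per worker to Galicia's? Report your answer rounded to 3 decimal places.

y*_D / y*_G ≈ 1.196

Steady-state y* = [s/(n + δ)]^(α/(1−α)), so the ratio is [ (s_D/(n + δ)_D) / (s_G/(n + δ)_G) ]^1.
s_D/(n + δ)_D = 0.19/0.046 = 4.1304; s_G/(n + δ)_G = 0.19/0.055 = 3.4545.
Ratio = (4.1304/3.4545)^1 = 1.1957^1 ≈ 1.1957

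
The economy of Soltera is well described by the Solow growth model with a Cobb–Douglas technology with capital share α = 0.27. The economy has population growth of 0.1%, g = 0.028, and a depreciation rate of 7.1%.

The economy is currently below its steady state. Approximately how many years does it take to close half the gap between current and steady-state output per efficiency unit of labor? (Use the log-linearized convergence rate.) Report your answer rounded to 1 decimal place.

Near the steady state the convergence rate is λ = (1 − α)(n + g + δ).
λ = (1 − 0.27) × 0.100 = 0.73 × 0.100 = 0.0730
Half-life = ln 2 / λ = 0.6931 / 0.0730 ≈ 9.49 years

t_½ ≈ 9.5 years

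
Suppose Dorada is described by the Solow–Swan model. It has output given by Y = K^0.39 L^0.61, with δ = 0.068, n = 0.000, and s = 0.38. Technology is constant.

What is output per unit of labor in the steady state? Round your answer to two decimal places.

y* ≈ 3.00

At the steady state, Δk = 0, so s·k^α = (n + δ)·k.
Rearranging, k^(1−α) = s / (n + δ).
k^0.61 = 0.38 / (0.000 + 0.068) = 0.38 / 0.068 = 5.5882
k* = 5.5882^(1/0.61) ≈ 16.7894
y* = (k*)^α = 16.7894^0.39 ≈ 3.0044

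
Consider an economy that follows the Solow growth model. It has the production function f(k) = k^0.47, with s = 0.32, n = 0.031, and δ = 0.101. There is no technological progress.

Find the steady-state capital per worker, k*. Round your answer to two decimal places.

k* ≈ 5.32

In steady state, investment equals break-even investment: s·k^α = (n + δ)·k.
Dividing both sides by k: k^(1−α) = s / (n + δ).
k^0.53 = 0.32 / (0.031 + 0.101) = 0.32 / 0.132 = 2.4242
k* = 2.4242^(1/0.53) ≈ 5.3162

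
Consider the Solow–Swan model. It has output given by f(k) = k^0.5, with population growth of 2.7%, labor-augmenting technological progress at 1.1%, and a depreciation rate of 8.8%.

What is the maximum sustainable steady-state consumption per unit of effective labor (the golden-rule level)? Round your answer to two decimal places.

c_gold ≈ 1.98

At the golden rule, f'(k) = n + g + δ, so α·k^(α−1) = n + g + δ and k_gold = (α/(n + g + δ))^(1/(1−α)).
k_gold = (0.5/0.126)^(1/0.5) = 3.9683^2 ≈ 15.7474
c_gold = f(k_gold) − (n + g + δ)·k_gold = 3.9683 − 0.126×15.7474 ≈ 1.9841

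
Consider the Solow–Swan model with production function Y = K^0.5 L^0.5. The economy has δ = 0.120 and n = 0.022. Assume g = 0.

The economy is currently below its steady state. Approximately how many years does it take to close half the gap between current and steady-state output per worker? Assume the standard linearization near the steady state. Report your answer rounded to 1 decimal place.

half-life ≈ 9.8 years

Near the steady state the convergence rate is λ = (1 − α)(n + δ).
λ = (1 − 0.5) × 0.142 = 0.5 × 0.142 = 0.0710
Half-life = ln 2 / λ = 0.6931 / 0.0710 ≈ 9.76 years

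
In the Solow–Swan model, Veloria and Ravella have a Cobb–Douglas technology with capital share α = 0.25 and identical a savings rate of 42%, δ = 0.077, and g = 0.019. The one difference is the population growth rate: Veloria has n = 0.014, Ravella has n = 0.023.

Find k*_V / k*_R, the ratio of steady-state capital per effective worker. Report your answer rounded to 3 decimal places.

Steady-state k* = [s/(n + g + δ)]^(1/(1−α)), so the ratio is [ (s_V/(n + g + δ)_V) / (s_R/(n + g + δ)_R) ]^1.3333.
s_V/(n + g + δ)_V = 0.42/0.110 = 3.8182; s_R/(n + g + δ)_R = 0.42/0.119 = 3.5294.
Ratio = (3.8182/3.5294)^1.3333 = 1.0818^1.3333 ≈ 1.1105

k*_V / k*_R ≈ 1.111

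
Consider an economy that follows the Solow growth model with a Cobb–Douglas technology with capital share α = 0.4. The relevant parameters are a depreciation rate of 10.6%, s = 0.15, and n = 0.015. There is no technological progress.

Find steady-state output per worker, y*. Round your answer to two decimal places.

y* = 1.15

Steady state requires s·f(k) = (n + δ)·k, i.e. s·k^α = (n + δ)·k.
Rearranging, k^(1−α) = s / (n + δ).
k^0.6 = 0.15 / (0.015 + 0.106) = 0.15 / 0.121 = 1.2397
k* = 1.2397^(1/0.6) ≈ 1.4306
y* = (k*)^α = 1.4306^0.4 ≈ 1.1540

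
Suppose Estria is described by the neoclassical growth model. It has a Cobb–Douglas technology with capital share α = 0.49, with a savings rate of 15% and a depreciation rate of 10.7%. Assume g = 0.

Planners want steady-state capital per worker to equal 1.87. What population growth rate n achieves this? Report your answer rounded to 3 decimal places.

Steady state requires s·f(k) = (n + δ)·k, i.e. s·k^α = (n + δ)·k.
So s / (n + δ) = (k*)^(1−α) = 1.87^0.51 = 1.3761.
Therefore n + δ = s / 1.3761 = 0.15 / 1.3761 = 0.1090, so n = 0.1090 − 0.107 = 0.0020.

n ≈ 0.002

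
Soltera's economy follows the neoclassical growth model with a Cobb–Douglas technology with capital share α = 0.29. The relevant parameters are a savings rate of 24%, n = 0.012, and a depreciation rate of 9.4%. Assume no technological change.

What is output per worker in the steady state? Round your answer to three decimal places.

y* ≈ 1.396

At the steady state, Δk = 0, so s·k^α = (n + δ)·k.
Dividing both sides by k: k^(1−α) = s / (n + δ).
k^0.71 = 0.24 / (0.012 + 0.094) = 0.24 / 0.106 = 2.2642
k* = 2.2642^(1/0.71) ≈ 3.1614
y* = (k*)^α = 3.1614^0.29 ≈ 1.3963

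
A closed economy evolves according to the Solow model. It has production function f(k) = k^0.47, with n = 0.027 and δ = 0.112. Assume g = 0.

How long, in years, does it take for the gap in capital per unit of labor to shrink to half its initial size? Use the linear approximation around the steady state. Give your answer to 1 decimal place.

Near the steady state the convergence rate is λ = (1 − α)(n + δ).
λ = (1 − 0.47) × 0.139 = 0.53 × 0.139 = 0.07367
Half-life = ln 2 / λ = 0.6931 / 0.07367 ≈ 9.41 years

half-life ≈ 9.4 years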